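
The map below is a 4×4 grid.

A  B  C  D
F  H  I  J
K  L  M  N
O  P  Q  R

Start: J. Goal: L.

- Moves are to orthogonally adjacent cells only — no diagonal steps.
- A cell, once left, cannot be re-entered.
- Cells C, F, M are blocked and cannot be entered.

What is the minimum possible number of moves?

The Manhattan distance from J to L is |2−3| + |4−2| = 3, so at least 3 moves are needed.
A route of 3 moves achieves this: J → I → H → L.
Since 3 matches the lower bound, it is optimal.

3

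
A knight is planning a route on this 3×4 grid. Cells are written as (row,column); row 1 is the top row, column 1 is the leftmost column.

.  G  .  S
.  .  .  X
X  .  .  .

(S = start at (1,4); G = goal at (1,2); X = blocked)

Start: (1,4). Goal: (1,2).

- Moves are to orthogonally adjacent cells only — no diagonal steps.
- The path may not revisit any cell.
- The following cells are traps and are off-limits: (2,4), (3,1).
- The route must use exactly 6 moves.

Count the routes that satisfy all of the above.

2

Need simple routes of exactly 6 moves from (1,4) to (1,2) (Manhattan distance 2, so 2 moves are spent on a detour and 2 undoing it).
Enumerating: (1,4) (1,3) (2,3) (3,3) (3,2) (2,2) (1,2) | (1,4) (1,3) (2,3) (2,2) (2,1) (1,1) (1,2).
That gives 2 routes.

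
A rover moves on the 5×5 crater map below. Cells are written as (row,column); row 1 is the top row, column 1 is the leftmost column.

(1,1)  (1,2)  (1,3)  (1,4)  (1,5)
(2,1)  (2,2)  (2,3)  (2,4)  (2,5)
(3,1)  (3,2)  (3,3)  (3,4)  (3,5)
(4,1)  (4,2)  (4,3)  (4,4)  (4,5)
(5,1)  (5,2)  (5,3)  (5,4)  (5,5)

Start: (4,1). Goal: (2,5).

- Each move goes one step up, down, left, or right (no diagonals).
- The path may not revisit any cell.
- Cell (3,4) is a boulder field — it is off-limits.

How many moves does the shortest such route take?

6

The Manhattan distance from (4,1) to (2,5) is |4−2| + |1−5| = 6, so at least 6 moves are needed.
A route of 6 moves achieves this: (4,1) → (3,1) → (2,1) → (2,2) → (2,3) → (2,4) → (2,5).
Since 6 matches the lower bound, it is optimal.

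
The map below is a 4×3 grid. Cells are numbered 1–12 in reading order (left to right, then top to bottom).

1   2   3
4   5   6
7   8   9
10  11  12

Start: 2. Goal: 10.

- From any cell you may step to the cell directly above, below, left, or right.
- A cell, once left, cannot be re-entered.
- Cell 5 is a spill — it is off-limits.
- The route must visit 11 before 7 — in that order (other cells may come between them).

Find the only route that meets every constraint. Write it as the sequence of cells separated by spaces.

2 3 6 9 12 11 8 7 10

The waypoints must appear in the order 11, 7, with no cell reused.
Route from 2: right to 3, 3× down (reaching 12), left to 11, up to 8, left to 7, down to 10 — 8 moves in all.
Check: order respected (11 at step 5, 7 at step 7).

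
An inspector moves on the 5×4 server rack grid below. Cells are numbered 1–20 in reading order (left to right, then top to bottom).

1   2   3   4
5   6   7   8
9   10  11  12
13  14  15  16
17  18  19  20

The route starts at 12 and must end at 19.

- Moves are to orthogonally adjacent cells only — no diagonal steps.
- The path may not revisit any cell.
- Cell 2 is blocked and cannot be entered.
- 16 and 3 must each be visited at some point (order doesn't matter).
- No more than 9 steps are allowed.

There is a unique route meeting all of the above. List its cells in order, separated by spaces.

Any route must reach 16 and 3 and still end at 19 within 9 moves, so the order of the required stops is forced.
Route from 12: 2× up (reaching 4), left to 3, 3× down (reaching 15), right to 16, down to 20, left to 19 — 9 moves in all.
Check: all required cells visited; 9 ≤ 9 moves.

12 8 4 3 7 11 15 16 20 19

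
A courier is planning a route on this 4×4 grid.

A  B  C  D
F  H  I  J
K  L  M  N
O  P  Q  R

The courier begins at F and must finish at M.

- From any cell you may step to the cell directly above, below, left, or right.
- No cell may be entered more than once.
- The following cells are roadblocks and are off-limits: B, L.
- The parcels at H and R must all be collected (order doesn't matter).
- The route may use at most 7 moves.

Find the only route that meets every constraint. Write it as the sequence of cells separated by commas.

F, H, I, J, N, R, Q, M

The budget equals the shortest possible length, so every move has to be on a shortest route through the required cells.
Route from F: 3× right (reaching J), 2× down (reaching R), left to Q, up to M — 7 moves in all.
Check: all required cells visited; 7 ≤ 7 moves.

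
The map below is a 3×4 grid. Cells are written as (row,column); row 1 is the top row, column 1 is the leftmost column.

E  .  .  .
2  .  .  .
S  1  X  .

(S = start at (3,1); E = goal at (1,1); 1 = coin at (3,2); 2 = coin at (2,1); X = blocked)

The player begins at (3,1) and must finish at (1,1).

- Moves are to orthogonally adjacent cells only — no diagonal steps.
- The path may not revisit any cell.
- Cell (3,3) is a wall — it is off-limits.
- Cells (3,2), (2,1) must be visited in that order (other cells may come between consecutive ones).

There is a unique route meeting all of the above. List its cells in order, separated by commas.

The waypoints must appear in the order (3,2), (2,1), with no cell reused.
Route from (3,1): right 1 to (3,2), up 1 to (2,2), left 1 to (2,1), up 1 to (1,1) — 4 moves in all.
Check: order respected (1 at step 1, 2 at step 3).

(3,1), (3,2), (2,2), (2,1), (1,1)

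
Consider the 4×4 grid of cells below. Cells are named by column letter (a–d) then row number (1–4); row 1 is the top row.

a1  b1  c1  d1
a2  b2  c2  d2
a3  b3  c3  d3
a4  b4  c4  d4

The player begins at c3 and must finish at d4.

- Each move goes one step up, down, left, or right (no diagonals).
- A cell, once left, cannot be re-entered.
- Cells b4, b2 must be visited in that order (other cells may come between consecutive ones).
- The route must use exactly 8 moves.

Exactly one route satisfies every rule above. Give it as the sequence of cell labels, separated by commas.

c3, c4, b4, b3, b2, c2, d2, d3, d4

The waypoints must appear in the order b4, b2, with no cell reused.
Route from c3: down 1 to c4, left 1 to b4, up 2 to b2, right 2 to d2, down 2 to d4 — 8 moves in all.
Check: order respected (b4 at step 2, b2 at step 4); 8 moves as required.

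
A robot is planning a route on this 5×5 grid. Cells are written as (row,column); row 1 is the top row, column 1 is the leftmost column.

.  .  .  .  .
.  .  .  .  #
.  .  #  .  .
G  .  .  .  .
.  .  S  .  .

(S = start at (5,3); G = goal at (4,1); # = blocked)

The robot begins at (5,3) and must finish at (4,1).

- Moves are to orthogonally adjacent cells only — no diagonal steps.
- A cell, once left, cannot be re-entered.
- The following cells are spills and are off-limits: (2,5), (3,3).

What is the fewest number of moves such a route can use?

The Manhattan distance from (5,3) to (4,1) is |5−4| + |3−1| = 3, so at least 3 moves are needed.
A route of 3 moves achieves this: (5,3) → (4,3) → (4,2) → (4,1).
Since 3 matches the lower bound, it is optimal.

3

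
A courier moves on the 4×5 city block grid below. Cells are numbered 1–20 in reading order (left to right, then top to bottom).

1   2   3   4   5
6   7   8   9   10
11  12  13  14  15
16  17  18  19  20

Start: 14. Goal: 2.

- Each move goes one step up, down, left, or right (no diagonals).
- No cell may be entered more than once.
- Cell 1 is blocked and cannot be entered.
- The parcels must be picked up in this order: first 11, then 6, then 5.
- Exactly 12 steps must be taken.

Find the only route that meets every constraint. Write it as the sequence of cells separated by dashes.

The waypoints must appear in the order 11, 6, 5, with no cell reused.
Route from 14: 3× left (reaching 11), up to 6, 4× right (reaching 10), up to 5, 3× left (reaching 2) — 12 moves in all.
Check: order respected (11 at step 3, 6 at step 4, 5 at step 9); 12 moves as required.

14 - 13 - 12 - 11 - 6 - 7 - 8 - 9 - 10 - 5 - 4 - 3 - 2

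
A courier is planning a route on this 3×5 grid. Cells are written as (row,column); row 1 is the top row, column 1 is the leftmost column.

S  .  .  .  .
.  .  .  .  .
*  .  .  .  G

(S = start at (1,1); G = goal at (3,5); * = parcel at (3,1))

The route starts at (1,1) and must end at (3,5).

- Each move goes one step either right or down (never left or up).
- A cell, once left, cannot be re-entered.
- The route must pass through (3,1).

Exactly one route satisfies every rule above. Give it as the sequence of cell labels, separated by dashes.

(1,1) - (2,1) - (3,1) - (3,2) - (3,3) - (3,4) - (3,5)

Moves only go right or down, so the column and row indices never decrease.
Route from (1,1): 2× down (reaching (3,1)), 4× right (reaching (3,5)) — 6 moves in all.
Check: all required cells visited.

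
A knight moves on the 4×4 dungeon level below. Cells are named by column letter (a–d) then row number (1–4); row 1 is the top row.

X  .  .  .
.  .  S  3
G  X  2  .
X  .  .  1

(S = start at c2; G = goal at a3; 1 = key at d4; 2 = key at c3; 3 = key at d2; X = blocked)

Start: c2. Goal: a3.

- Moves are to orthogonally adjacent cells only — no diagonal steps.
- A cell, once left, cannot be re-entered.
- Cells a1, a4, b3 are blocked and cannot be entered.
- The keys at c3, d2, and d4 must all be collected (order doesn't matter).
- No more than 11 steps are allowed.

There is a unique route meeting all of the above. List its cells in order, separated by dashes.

c2 - c3 - c4 - d4 - d3 - d2 - d1 - c1 - b1 - b2 - a2 - a3

The budget equals the shortest possible length, so every move has to be on a shortest route through the required cells.
Route from c2: 2× down (reaching c4), right to d4, 3× up (reaching d1), 2× left (reaching b1), down to b2, left to a2, down to a3 — 11 moves in all.
Check: all required cells visited; 11 ≤ 11 moves.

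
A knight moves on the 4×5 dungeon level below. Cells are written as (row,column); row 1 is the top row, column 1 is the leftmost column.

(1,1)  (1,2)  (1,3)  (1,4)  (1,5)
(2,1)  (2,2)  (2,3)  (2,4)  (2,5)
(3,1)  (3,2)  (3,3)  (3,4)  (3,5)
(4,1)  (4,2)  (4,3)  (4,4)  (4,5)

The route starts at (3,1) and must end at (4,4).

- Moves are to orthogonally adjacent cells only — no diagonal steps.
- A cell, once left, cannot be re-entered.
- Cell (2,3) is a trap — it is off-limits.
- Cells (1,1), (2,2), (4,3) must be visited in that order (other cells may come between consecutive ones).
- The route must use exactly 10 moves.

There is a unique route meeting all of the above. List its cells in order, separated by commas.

The waypoints must appear in the order (1,1), (2,2), (4,3), with no cell reused.
Route from (3,1): 2× up (reaching (1,1)), right to (1,2), 3× down (reaching (4,2)), right to (4,3), up to (3,3), right to (3,4), down to (4,4) — 10 moves in all.
Check: order respected ((1,1) at step 2, (2,2) at step 4, (4,3) at step 7); 10 moves as required.

(3,1), (2,1), (1,1), (1,2), (2,2), (3,2), (4,2), (4,3), (3,3), (3,4), (4,4)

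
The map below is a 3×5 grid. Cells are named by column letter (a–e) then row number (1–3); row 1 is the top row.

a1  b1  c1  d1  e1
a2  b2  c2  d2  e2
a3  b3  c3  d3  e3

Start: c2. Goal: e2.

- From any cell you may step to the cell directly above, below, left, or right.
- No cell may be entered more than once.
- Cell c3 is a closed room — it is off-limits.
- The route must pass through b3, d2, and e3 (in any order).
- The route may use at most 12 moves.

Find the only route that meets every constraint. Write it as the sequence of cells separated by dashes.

The budget equals the shortest possible length, so every move has to be on a shortest route through the required cells.
Route from c2: left to b2, down to b3, left to a3, 2× up (reaching a1), 3× right (reaching d1), 2× down (reaching d3), right to e3, up to e2 — 12 moves in all.
Check: all required cells visited; 12 ≤ 12 moves.

c2 - b2 - b3 - a3 - a2 - a1 - b1 - c1 - d1 - d2 - d3 - e3 - e2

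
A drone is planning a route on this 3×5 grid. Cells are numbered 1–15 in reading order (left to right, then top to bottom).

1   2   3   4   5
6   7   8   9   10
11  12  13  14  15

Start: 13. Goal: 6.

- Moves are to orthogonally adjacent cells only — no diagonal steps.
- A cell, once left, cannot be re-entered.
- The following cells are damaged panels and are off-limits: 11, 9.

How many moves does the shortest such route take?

The Manhattan distance from 13 to 6 is |3−2| + |3−1| = 3, so at least 3 moves are needed.
A route of 3 moves achieves this: 13 → 8 → 7 → 6.
Since 3 matches the lower bound, it is optimal.

3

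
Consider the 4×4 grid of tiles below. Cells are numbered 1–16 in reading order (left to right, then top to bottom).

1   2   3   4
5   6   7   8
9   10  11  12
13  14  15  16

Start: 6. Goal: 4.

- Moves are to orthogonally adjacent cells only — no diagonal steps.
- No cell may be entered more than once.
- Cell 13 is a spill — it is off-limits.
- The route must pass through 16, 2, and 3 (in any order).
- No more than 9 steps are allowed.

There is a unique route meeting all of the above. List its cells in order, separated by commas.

The budget equals the shortest possible length, so every move has to be on a shortest route through the required cells.
Route from 6: up to 2, right to 3, 3× down (reaching 15), right to 16, 3× up (reaching 4) — 9 moves in all.
Check: all required cells visited; 9 ≤ 9 moves.

6, 2, 3, 7, 11, 15, 16, 12, 8, 4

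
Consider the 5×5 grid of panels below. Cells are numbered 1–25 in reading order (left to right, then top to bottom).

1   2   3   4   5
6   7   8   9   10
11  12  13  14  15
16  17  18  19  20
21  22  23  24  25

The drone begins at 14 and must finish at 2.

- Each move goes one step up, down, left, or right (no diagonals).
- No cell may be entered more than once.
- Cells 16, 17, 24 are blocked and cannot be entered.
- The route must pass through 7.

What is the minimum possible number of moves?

4

Any route passes through 7 somewhere between 14 and 2. Summing Manhattan distances along the two legs (14 → 7 → 2) gives a lower bound of 3 + 1 = 4 moves.
A route of 4 moves achieves this: 14 → 9 → 8 → 7 → 2.
Since 4 matches the lower bound, it is optimal.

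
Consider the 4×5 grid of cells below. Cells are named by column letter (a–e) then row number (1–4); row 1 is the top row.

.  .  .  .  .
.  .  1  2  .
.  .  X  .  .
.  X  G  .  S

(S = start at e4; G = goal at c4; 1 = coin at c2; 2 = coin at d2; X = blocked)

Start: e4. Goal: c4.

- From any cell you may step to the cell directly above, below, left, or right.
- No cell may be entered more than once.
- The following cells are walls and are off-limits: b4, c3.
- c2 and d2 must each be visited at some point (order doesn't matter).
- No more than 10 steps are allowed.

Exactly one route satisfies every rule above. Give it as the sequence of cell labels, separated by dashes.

e4 - e3 - e2 - e1 - d1 - c1 - c2 - d2 - d3 - d4 - c4

The budget equals the shortest possible length, so every move has to be on a shortest route through the required cells.
Route from e4: up 3 to e1, left 2 to c1, down 1 to c2, right 1 to d2, down 2 to d4, left 1 to c4 — 10 moves in all.
Check: all required cells visited; 10 ≤ 10 moves.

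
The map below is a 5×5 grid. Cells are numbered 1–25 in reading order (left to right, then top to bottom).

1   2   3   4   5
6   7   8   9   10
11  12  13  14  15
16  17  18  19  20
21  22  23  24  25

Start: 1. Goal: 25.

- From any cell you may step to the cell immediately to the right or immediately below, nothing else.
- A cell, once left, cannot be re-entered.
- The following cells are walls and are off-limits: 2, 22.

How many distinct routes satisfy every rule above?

31

A right/down-only route from 1 to 25 makes exactly 4 down-moves and 4 right-moves in some order.
With no other constraints that would be C(8,4) = 70 routes.
Subtract routes through each blocked cell (inclusion–exclusion for overlaps): − through 2: 35 − through 22: 5 + through 2&22: 1 → 31.
That gives 31 routes.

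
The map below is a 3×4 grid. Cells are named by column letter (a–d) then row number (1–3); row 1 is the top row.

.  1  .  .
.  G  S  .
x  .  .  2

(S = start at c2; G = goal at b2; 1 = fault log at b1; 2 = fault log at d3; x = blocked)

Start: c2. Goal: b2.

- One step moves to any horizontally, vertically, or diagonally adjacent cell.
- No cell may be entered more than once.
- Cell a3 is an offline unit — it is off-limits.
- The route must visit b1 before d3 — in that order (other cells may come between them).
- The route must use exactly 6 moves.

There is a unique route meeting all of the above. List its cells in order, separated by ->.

c2 -> b1 -> c1 -> d2 -> d3 -> c3 -> b2

The waypoints must appear in the order b1, d3, with no cell reused.
Route from c2: up-left to b1, right to c1, down-right to d2, down to d3, left to c3, up-left to b2 — 6 moves in all.
Check: order respected (1 at step 1, 2 at step 4); 6 moves as required.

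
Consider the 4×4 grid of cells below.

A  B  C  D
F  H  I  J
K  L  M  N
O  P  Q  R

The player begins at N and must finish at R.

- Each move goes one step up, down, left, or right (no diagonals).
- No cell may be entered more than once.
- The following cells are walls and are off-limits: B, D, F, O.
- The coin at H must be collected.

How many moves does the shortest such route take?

Any route passes through H somewhere between N and R. Summing Manhattan distances along the two legs (N → H → R) gives a lower bound of 3 + 4 = 7 moves.
A route of 7 moves achieves this: N → J → I → H → L → P → Q → R.
Since 7 matches the lower bound, it is optimal.

7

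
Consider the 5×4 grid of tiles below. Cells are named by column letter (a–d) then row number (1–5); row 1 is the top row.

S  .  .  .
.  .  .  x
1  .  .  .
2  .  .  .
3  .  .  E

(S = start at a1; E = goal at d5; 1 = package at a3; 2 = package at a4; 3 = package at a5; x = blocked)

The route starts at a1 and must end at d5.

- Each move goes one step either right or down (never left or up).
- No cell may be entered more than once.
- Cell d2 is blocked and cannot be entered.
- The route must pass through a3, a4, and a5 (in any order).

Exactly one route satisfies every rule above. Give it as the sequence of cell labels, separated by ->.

a1 -> a2 -> a3 -> a4 -> a5 -> b5 -> c5 -> d5

Moves only go right or down, so the column and row indices never decrease.
Route from a1: down 4 to a5, right 3 to d5 — 7 moves in all.
Check: all required cells visited.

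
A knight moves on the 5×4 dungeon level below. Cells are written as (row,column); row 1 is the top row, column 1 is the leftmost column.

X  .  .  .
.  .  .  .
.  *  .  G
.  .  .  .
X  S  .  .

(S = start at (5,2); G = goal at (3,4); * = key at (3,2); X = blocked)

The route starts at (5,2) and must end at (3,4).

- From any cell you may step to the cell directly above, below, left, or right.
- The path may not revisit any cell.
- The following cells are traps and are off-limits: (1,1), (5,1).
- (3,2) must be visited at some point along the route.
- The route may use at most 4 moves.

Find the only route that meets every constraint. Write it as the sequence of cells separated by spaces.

Any route must reach (3,2) and still end at (3,4) within 4 moves, so the order of the required stops is forced.
Route from (5,2): 2× up (reaching (3,2)), 2× right (reaching (3,4)) — 4 moves in all.
Check: all required cells visited; 4 ≤ 4 moves.

(5,2) (4,2) (3,2) (3,3) (3,4)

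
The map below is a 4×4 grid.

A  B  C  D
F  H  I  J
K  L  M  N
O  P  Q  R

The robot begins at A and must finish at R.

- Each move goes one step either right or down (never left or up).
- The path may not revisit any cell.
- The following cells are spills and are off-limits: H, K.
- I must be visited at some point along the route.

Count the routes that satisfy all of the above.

A right/down-only route from A to R makes exactly 3 down-moves and 3 right-moves in some order.
With no other constraints that would be C(6,3) = 20 routes.
Split at I and multiply the segment counts (each segment already excludes blocked cells): A→I: 1; I→R: 3; product = 3.
That gives 3 routes.

3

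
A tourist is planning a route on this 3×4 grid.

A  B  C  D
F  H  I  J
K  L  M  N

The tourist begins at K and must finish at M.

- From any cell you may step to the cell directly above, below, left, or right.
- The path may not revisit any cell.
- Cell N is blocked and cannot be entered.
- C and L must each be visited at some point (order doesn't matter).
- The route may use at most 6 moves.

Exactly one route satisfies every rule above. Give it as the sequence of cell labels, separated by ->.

K -> L -> H -> B -> C -> I -> M

Any route must reach C and L and still end at M within 6 moves, so the order of the required stops is forced.
Route from K: right 1 to L, up 2 to B, right 1 to C, down 2 to M — 6 moves in all.
Check: all required cells visited; 6 ≤ 6 moves.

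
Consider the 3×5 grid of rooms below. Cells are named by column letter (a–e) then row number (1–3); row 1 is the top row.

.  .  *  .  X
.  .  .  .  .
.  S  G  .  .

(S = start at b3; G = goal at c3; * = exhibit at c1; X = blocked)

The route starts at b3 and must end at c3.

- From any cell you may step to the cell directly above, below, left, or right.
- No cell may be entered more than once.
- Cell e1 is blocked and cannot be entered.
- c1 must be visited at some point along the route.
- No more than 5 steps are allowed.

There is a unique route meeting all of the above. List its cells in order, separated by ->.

The 5-move cap with required stops at c1 leaves no slack for detours.
Route from b3: 2× up (reaching b1), right to c1, 2× down (reaching c3) — 5 moves in all.
Check: all required cells visited; 5 ≤ 5 moves.

b3 -> b2 -> b1 -> c1 -> c2 -> c3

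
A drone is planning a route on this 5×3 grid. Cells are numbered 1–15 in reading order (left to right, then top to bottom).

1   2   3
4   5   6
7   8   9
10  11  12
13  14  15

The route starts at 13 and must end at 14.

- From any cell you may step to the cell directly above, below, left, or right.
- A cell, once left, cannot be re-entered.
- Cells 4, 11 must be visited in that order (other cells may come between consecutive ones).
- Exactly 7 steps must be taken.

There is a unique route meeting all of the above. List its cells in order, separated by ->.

13 -> 10 -> 7 -> 4 -> 5 -> 8 -> 11 -> 14

The waypoints must appear in the order 4, 11, with no cell reused.
Route from 13: 3× up (reaching 4), right to 5, 3× down (reaching 14) — 7 moves in all.
Check: order respected (4 at step 3, 11 at step 6); 7 moves as required.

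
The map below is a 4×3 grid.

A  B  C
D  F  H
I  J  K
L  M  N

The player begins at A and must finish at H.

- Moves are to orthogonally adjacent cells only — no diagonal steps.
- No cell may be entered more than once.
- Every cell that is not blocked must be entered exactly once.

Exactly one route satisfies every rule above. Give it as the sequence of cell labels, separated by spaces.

A D I L M N K J F B C H

Need to visit all 12 open cells exactly once, starting at A and ending at H.
Cell N has only two open neighbours (K and M), so the path must pass straight through it: one of those is the cell it's entered from and the other is where it exits.
Route from A: down 3 to L, right 2 to N, up 1 to K, left 1 to J, up 2 to B, right 1 to C, down 1 to H — 11 moves in all.
Check: all 12 open cells covered.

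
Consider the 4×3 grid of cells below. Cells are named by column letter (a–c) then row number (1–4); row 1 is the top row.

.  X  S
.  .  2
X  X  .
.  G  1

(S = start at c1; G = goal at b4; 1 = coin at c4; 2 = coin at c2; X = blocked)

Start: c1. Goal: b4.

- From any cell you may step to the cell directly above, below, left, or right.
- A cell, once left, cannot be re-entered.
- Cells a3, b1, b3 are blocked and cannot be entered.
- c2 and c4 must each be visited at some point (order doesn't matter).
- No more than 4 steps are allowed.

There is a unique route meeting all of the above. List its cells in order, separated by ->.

c1 -> c2 -> c3 -> c4 -> b4

Any route must reach c2 and c4 and still end at b4 within 4 moves, so the order of the required stops is forced.
Route from c1: 3× down (reaching c4), left to b4 — 4 moves in all.
Check: all required cells visited; 4 ≤ 4 moves.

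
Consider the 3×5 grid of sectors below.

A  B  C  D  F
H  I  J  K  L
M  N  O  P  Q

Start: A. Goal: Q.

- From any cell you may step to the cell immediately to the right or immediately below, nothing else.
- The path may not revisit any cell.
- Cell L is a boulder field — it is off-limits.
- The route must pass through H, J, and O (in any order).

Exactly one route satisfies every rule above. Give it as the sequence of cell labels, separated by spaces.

Moves only go right or down, so the column and row indices never decrease.
Route from A: down 1 to H, right 2 to J, down 1 to O, right 2 to Q — 6 moves in all.
Check: all required cells visited.

A H I J O P Q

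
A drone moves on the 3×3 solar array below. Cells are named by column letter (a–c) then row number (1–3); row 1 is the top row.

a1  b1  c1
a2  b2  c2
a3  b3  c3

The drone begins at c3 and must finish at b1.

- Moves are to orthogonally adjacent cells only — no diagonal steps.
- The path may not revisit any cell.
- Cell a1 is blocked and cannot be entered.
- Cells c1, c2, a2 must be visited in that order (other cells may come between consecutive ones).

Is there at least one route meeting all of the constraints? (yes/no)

Ignoring the required order, 1 revisit-free route from c3 to b1 passes through all of c1, c2, and a2; the waypoint orders that occur are a2 → c2 → c1 (1) — never c1 → c2 → a2.

no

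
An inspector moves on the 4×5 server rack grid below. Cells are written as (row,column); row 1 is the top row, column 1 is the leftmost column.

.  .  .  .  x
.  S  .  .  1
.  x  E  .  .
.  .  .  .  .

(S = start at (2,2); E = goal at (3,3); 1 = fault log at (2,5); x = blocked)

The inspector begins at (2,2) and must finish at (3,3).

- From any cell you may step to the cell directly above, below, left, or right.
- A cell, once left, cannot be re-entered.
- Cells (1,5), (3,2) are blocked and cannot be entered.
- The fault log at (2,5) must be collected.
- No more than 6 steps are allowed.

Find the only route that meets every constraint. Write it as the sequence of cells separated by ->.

Any route must reach (2,5) and still end at (3,3) within 6 moves, so the order of the required stops is forced.
Route from (2,2): 3× right (reaching (2,5)), down to (3,5), 2× left (reaching (3,3)) — 6 moves in all.
Check: all required cells visited; 6 ≤ 6 moves.

(2,2) -> (2,3) -> (2,4) -> (2,5) -> (3,5) -> (3,4) -> (3,3)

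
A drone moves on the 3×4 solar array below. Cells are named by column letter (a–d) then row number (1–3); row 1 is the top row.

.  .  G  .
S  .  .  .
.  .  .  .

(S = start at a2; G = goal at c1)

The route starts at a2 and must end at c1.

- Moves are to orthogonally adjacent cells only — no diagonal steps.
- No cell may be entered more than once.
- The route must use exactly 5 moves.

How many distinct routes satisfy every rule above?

Need simple routes of exactly 5 moves from a2 to c1 (Manhattan distance 3, so 1 moves are spent on a detour and 1 undoing it).
Enumerating: a2 a1 b1 b2 c2 c1 | a2 a3 b3 b2 b1 c1 | a2 a3 b3 b2 c2 c1 | a2 a3 b3 c3 c2 c1 | a2 b2 b3 c3 c2 c1 | a2 b2 c2 d2 d1 c1.
That gives 6 routes.

6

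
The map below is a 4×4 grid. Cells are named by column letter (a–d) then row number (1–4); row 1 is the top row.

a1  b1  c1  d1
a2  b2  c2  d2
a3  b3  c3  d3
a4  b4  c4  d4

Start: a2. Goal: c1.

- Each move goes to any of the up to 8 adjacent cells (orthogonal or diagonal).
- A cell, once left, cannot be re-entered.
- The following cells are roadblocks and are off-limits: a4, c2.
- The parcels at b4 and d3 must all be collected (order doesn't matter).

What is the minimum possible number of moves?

6

Any route passes through b4 and d3 in some order between a2 and c1. Summing Chebyshev distances along each leg and taking the cheapest ordering (a2 → b4 → d3 → c1) gives a lower bound of 2 + 2 + 2 = 6 moves.
A route of 6 moves achieves this: a2 → a3 → b4 → c3 → d3 → d2 → c1.
Since 6 matches the lower bound, it is optimal.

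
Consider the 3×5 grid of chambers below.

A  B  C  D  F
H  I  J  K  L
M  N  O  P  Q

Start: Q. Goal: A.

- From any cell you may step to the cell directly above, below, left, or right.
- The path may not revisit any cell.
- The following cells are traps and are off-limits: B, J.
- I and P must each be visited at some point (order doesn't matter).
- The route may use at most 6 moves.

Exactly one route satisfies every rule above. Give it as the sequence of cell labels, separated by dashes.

Q - P - O - N - I - H - A

The budget equals the shortest possible length, so every move has to be on a shortest route through the required cells.
Route from Q: 3× left (reaching N), up to I, left to H, up to A — 6 moves in all.
Check: all required cells visited; 6 ≤ 6 moves.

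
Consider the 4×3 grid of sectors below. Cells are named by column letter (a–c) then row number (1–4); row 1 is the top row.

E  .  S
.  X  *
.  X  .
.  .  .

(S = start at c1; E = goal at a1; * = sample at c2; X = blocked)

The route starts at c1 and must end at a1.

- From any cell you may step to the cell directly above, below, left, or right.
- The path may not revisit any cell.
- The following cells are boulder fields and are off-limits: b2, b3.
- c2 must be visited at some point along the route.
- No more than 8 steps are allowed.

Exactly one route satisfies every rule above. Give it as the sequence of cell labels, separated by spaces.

c1 c2 c3 c4 b4 a4 a3 a2 a1

The 8-move cap with required stops at c2 leaves no slack for detours.
Route from c1: down 3 to c4, left 2 to a4, up 3 to a1 — 8 moves in all.
Check: all required cells visited; 8 ≤ 8 moves.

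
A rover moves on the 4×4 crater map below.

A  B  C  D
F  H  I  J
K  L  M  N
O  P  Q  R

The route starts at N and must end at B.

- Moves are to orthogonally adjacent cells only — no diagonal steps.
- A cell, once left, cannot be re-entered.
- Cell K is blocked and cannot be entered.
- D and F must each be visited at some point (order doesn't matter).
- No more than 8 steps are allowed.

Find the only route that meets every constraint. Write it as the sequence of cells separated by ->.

Any route must reach D and F and still end at B within 8 moves, so the order of the required stops is forced.
Route from N: up 2 to D, left 1 to C, down 1 to I, left 2 to F, up 1 to A, right 1 to B — 8 moves in all.
Check: all required cells visited; 8 ≤ 8 moves.

N -> J -> D -> C -> I -> H -> F -> A -> B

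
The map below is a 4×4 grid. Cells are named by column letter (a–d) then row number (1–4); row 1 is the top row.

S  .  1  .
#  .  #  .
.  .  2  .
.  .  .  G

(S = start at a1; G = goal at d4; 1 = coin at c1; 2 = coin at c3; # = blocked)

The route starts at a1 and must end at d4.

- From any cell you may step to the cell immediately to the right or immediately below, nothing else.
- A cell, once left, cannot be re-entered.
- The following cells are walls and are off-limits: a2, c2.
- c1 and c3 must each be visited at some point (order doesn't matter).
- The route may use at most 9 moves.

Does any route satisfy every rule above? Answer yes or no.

Right/down moves force the required cells to be taken in the order c1, c3. Every right/down route from c1 to c3 runs into a blocked cell, so that leg cannot be completed.

no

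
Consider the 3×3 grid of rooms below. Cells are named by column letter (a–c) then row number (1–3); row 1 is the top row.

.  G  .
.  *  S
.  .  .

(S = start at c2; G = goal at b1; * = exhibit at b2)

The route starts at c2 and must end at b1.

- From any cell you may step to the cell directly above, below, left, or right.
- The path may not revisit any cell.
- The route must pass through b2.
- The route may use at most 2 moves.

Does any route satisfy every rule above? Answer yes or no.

One route that works: c2 → b2 → b1.

yes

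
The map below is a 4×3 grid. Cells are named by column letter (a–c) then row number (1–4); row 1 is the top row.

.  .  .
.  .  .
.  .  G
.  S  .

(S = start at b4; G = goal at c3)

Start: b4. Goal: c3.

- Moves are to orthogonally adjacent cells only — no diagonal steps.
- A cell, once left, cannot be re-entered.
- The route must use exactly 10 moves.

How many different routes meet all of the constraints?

2

Need simple routes of exactly 10 moves from b4 to c3 (Manhattan distance 2, so 4 moves are spent on a detour and 4 undoing it).
Enumerating: b4 a4 a3 a2 a1 b1 c1 c2 b2 b3 c3 | b4 a4 a3 b3 b2 a2 a1 b1 c1 c2 c3.
That gives 2 routes.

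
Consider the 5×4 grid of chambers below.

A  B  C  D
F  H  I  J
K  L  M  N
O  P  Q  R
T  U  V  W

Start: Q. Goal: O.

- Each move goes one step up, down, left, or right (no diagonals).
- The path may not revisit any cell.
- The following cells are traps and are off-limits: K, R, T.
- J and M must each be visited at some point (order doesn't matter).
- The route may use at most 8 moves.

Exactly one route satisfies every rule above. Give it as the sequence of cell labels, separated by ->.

The 8-move cap with required stops at J, M leaves no slack for detours.
Route from Q: up to M, right to N, up to J, 2× left (reaching H), 2× down (reaching P), left to O — 8 moves in all.
Check: all required cells visited; 8 ≤ 8 moves.

Q -> M -> N -> J -> I -> H -> L -> P -> O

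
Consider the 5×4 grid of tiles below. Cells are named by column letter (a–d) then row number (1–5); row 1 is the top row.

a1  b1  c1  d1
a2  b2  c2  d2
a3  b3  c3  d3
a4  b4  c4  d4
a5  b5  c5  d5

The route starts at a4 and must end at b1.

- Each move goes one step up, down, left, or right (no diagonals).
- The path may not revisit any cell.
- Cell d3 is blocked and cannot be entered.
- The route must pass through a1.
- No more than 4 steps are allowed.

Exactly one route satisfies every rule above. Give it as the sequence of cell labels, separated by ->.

a4 -> a3 -> a2 -> a1 -> b1

Any route must reach a1 and still end at b1 within 4 moves, so the order of the required stops is forced.
Route from a4: up 3 to a1, right 1 to b1 — 4 moves in all.
Check: all required cells visited; 4 ≤ 4 moves.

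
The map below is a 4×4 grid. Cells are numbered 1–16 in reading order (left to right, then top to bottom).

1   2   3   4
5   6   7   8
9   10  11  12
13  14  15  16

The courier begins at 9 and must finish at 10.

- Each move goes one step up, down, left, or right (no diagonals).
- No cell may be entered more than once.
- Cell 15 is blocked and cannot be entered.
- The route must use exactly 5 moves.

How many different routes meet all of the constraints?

Need simple routes of exactly 5 moves from 9 to 10 (Manhattan distance 1, so 2 moves are spent on a detour and 2 undoing it).
Enumerating: 9 5 1 2 6 10 | 9 5 6 7 11 10.
That gives 2 routes.

2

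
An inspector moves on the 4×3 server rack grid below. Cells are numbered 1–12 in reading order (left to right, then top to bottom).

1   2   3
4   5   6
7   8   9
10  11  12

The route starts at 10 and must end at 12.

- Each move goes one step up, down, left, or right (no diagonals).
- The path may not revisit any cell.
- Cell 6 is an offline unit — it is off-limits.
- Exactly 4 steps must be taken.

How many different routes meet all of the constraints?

Need simple routes of exactly 4 moves from 10 to 12 (Manhattan distance 2, so 1 moves are spent on a detour and 1 undoing it).
Enumerating: 10 7 8 11 12 | 10 7 8 9 12 | 10 11 8 9 12.
That gives 3 routes.

3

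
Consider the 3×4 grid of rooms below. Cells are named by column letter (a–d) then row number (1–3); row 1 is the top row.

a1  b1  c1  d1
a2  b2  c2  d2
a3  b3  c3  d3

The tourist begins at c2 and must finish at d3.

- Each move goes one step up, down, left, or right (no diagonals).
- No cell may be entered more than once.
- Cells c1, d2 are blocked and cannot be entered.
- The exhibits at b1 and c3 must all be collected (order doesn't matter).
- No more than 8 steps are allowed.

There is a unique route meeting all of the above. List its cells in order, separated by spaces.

The 8-move cap with required stops at b1, c3 leaves no slack for detours.
Route from c2: left to b2, up to b1, left to a1, 2× down (reaching a3), 3× right (reaching d3) — 8 moves in all.
Check: all required cells visited; 8 ≤ 8 moves.

c2 b2 b1 a1 a2 a3 b3 c3 d3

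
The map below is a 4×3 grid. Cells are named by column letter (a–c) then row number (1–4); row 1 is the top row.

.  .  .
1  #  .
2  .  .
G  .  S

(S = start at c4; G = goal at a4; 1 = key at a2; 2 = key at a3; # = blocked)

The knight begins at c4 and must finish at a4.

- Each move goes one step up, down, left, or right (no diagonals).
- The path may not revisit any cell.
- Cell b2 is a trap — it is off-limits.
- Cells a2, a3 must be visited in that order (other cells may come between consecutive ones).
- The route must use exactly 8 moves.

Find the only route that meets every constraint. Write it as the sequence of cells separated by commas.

The waypoints must appear in the order a2, a3, with no cell reused.
Route from c4: 3× up (reaching c1), 2× left (reaching a1), 3× down (reaching a4) — 8 moves in all.
Check: order respected (1 at step 6, 2 at step 7); 8 moves as required.

c4, c3, c2, c1, b1, a1, a2, a3, a4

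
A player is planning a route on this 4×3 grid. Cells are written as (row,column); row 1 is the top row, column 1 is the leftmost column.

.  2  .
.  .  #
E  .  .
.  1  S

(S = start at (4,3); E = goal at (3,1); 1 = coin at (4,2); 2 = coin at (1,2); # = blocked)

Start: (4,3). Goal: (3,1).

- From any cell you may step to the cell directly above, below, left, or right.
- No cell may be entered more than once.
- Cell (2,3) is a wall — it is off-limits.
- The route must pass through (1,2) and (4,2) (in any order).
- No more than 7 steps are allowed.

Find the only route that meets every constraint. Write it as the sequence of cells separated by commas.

Any route must reach (1,2) and (4,2) and still end at (3,1) within 7 moves, so the order of the required stops is forced.
Route from (4,3): left to (4,2), 3× up (reaching (1,2)), left to (1,1), 2× down (reaching (3,1)) — 7 moves in all.
Check: all required cells visited; 7 ≤ 7 moves.

(4,3), (4,2), (3,2), (2,2), (1,2), (1,1), (2,1), (3,1)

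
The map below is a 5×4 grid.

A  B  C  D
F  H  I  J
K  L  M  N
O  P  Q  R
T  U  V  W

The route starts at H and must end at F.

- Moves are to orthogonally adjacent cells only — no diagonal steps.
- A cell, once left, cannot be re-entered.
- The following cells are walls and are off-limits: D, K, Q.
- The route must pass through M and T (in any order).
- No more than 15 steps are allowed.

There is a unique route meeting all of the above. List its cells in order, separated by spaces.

The budget equals the shortest possible length, so every move has to be on a shortest route through the required cells.
Route from H: down 2 to P, left 1 to O, down 1 to T, right 3 to W, up 2 to N, left 1 to M, up 2 to C, left 2 to A, down 1 to F — 15 moves in all.
Check: all required cells visited; 15 ≤ 15 moves.

H L P O T U V W R N M I C B A F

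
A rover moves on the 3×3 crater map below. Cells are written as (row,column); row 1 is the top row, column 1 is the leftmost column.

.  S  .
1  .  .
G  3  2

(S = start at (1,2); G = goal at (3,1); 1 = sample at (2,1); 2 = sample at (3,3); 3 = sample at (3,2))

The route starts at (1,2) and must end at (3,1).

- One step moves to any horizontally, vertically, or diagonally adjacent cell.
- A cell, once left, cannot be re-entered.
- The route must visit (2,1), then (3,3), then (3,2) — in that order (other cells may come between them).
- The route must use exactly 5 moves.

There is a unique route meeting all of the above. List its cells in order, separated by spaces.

(1,2) (2,1) (2,2) (3,3) (3,2) (3,1)

The waypoints must appear in the order (2,1), (3,3), (3,2), with no cell reused.
Route from (1,2): down-left to (2,1), right to (2,2), down-right to (3,3), 2× left (reaching (3,1)) — 5 moves in all.
Check: order respected (1 at step 1, 2 at step 3, 3 at step 4); 5 moves as required.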